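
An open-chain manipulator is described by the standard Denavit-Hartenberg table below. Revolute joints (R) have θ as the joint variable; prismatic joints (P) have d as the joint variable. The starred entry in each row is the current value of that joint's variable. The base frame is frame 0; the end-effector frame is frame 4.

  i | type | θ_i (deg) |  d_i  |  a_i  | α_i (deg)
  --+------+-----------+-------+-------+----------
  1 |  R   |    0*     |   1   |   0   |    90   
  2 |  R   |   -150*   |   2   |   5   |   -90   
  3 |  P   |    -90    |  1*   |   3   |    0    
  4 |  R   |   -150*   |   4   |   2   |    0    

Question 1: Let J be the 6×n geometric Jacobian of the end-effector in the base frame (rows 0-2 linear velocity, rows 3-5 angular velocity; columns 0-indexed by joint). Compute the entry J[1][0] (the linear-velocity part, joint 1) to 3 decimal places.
axis z_0 = ẑ; lever o_n−o_0 = (-0.9641,-3.2679,-5.3301)
cross product → J_v[:, 0] = (3.2679,-0.9641,0.0000)
J_ω[:, 0] = z_0
entry J[1][0] = -0.9641

-0.964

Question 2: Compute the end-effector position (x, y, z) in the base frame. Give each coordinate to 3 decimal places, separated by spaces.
after link 1: o_1 = (0.0000, 0.0000, 1.0000)
after link 2: o_2 = (-4.3301, -2.0000, -1.5000)
after link 3: o_3 = (-3.8301, -5.0000, -2.3660)
after link 4: o_4 = (-0.9641, -3.2679, -5.3301)

-0.964 -3.268 -5.330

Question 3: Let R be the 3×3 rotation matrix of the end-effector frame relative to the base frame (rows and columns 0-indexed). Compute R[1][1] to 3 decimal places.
-0.500

End-effector y-axis (col 1 of R) = (0.7500,-0.5000,0.4330)
R[1][1] = -0.5000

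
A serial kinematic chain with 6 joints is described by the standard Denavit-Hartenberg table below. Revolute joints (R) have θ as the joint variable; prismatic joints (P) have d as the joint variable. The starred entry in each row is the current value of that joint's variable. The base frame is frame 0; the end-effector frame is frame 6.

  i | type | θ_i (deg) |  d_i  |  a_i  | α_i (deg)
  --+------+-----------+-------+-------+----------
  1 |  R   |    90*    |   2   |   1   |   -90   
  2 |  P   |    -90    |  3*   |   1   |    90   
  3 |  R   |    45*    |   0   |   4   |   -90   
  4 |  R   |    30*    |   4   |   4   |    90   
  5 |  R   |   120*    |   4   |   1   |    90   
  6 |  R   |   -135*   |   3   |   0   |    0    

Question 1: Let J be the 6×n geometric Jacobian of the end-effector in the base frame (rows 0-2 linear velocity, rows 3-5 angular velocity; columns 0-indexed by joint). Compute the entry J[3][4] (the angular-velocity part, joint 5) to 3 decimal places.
axis z_4 = (-0.3536,-0.8660,0.3536); lever o_n−o_4 = (-4.3721,-2.4151,1.0260)
cross product → J_v[:, 4] = (-0.0347,-1.1830,-2.9325)
J_ω[:, 4] = z_4
entry J[3][4] = -0.3536

-0.354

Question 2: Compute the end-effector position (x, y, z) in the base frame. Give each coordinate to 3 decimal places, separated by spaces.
after link 1: o_1 = (0.0000, 1.0000, 2.0000)
after link 2: o_2 = (-3.0000, 1.0000, 3.0000)
after link 3: o_3 = (-5.8284, 1.0000, 5.8284)
after link 4: o_4 = (-11.1063, 3.0000, 5.4495)
after link 5: o_5 = (-12.8267, -0.7141, 5.9451)
after link 6: o_6 = (-15.4784, 0.5849, 6.4755)

-15.478 0.585 6.475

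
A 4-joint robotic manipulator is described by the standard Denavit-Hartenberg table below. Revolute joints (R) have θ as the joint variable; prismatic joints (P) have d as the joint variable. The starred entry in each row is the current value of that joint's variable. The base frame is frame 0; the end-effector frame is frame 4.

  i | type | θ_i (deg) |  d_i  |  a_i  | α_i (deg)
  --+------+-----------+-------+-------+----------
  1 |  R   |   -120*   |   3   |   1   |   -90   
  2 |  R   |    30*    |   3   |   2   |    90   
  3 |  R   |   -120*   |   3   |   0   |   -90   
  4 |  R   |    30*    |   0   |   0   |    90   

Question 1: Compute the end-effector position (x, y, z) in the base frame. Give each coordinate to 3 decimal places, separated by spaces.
0.482 -5.165 4.598

after link 1: o_1 = (-0.5000, -0.8660, 3.0000)
after link 2: o_2 = (1.2321, -3.8660, 2.0000)
after link 3: o_3 = (0.4821, -5.1651, 4.5981)
after link 4: o_4 = (0.4821, -5.1651, 4.5981)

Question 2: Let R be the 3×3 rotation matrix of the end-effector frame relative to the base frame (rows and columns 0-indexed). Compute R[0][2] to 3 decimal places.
-0.483

End-effector z-axis (col 2 of R) = (-0.4833,0.0290,0.8750)
R[0][2] = -0.4833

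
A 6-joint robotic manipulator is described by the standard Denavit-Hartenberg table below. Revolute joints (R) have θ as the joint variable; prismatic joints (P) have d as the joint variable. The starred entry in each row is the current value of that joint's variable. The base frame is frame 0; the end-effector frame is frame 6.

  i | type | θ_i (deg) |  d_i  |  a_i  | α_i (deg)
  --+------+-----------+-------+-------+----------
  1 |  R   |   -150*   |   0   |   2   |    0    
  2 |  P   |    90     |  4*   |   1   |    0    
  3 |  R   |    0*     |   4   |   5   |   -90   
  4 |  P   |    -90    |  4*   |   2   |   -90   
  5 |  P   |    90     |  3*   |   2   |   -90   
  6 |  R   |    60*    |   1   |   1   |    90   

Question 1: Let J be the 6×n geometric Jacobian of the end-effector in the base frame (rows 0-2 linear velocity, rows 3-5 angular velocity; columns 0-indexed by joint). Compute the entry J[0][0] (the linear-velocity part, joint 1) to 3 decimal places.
axis z_0 = ẑ; lever o_n−o_0 = (3.6340,-7.2942,9.0000)
cross product → J_v[:, 0] = (7.2942,3.6340,-0.0000)
J_ω[:, 0] = z_0
entry J[0][0] = 7.2942

7.294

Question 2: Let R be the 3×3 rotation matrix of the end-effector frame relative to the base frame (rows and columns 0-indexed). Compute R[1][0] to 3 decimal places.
End-effector x-axis (col 0 of R) = (-0.8660,0.5000,-0.0000)
R[1][0] = 0.5000

0.500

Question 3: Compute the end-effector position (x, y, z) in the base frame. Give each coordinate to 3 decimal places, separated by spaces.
after link 1: o_1 = (-1.7321, -1.0000, 0.0000)
after link 2: o_2 = (-1.2321, -1.8660, 4.0000)
after link 3: o_3 = (1.2679, -6.1962, 8.0000)
after link 4: o_4 = (4.7321, -4.1962, 10.0000)
after link 5: o_5 = (4.5000, -7.7942, 10.0000)
after link 6: o_6 = (3.6340, -7.2942, 9.0000)

3.634 -7.294 9.000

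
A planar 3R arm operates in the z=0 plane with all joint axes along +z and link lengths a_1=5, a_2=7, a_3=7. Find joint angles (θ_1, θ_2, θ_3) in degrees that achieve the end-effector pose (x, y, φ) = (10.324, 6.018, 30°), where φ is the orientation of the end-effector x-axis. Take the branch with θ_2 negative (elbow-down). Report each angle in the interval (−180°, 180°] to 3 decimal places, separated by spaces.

wrist centre = target − a_3·(cos φ, sin φ) = (4.2618, 2.5180)
cos θ_2 = (24.5035−5²−7²)/(2·5·7) = -0.7071; θ_2 = -134.9989° (elbow-down)
β = atan2(2.5180,4.2618) = 30.5757°; ψ = atan2(-4.9498,0.0503) = -89.4173°
θ_1 = β − ψ = 119.9930°
θ_3 = φ − θ_1 − θ_2 = 45.0059° (wrapped to (-180°,180°])

119.993 -134.999 45.006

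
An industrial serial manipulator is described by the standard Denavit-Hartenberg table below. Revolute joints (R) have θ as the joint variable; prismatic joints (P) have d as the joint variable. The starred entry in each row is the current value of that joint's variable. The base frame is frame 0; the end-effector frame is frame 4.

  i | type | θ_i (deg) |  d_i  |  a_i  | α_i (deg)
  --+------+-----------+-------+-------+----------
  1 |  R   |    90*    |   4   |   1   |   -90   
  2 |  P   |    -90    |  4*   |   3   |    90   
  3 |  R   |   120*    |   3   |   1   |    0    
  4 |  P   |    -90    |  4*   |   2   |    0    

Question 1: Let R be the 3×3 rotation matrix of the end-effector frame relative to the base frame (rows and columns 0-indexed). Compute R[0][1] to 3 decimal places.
End-effector y-axis (col 1 of R) = (-0.8660,0.0000,-0.5000)
R[0][1] = -0.8660

-0.866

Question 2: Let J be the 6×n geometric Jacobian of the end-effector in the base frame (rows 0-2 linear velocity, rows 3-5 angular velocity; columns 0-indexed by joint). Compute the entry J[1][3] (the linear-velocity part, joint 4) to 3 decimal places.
-1.000

prismatic axis z_3 = (-0.0000,-1.0000,0.0000)
J_v[:, 3] = z_3; J_ω[:, 3] = (0,0,0)
entry J[1][3] = -1.0000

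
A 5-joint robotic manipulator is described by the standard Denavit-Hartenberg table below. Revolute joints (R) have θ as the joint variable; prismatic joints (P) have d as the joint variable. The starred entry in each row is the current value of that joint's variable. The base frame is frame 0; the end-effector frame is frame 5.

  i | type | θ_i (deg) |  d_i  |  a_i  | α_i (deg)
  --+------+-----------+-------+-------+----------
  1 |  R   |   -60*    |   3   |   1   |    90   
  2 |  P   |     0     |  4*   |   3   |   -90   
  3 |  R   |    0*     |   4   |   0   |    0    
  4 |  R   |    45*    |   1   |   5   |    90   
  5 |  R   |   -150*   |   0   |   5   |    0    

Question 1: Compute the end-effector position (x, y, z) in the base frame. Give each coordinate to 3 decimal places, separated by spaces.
-0.817 -5.637 5.500

after link 1: o_1 = (0.5000, -0.8660, 3.0000)
after link 2: o_2 = (-1.4641, -5.4641, 3.0000)
after link 3: o_3 = (-1.4641, -5.4641, 7.0000)
after link 4: o_4 = (3.3655, -6.7582, 8.0000)
after link 5: o_5 = (-0.8171, -5.6375, 5.5000)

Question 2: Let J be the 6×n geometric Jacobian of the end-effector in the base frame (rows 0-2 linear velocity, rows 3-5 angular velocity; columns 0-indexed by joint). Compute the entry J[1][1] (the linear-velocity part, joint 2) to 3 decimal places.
-0.500

prismatic axis z_1 = (-0.8660,-0.5000,0.0000)
J_v[:, 1] = z_1; J_ω[:, 1] = (0,0,0)
entry J[1][1] = -0.5000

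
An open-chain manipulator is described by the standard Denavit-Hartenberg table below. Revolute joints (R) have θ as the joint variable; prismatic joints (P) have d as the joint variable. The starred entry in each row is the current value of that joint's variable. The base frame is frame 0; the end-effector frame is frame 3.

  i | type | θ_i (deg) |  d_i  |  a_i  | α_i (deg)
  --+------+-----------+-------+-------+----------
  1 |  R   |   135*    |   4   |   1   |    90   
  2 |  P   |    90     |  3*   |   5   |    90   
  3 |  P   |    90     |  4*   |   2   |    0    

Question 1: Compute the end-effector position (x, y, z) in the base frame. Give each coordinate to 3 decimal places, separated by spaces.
0.000 7.071 9.000

after link 1: o_1 = (-0.7071, 0.7071, 4.0000)
after link 2: o_2 = (1.4142, 2.8284, 9.0000)
after link 3: o_3 = (0.0000, 7.0711, 9.0000)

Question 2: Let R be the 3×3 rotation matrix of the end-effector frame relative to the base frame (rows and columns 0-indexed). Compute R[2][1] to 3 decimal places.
End-effector y-axis (col 1 of R) = (0.0000,0.0000,-1.0000)
R[2][1] = -1.0000

-1.000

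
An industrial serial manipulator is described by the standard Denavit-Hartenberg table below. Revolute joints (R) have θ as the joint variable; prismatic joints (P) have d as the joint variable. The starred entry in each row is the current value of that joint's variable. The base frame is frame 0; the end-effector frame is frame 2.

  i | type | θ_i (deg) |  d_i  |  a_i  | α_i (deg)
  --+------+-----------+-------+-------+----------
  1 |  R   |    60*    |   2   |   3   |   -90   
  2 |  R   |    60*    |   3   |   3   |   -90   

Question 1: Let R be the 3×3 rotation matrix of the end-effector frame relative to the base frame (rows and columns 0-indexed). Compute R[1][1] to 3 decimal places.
-0.500

End-effector y-axis (col 1 of R) = (0.8660,-0.5000,-0.0000)
R[1][1] = -0.5000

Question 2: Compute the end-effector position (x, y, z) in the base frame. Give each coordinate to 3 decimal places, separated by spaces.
-0.348 5.397 -0.598

after link 1: o_1 = (1.5000, 2.5981, 2.0000)
after link 2: o_2 = (-0.3481, 5.3971, -0.5981)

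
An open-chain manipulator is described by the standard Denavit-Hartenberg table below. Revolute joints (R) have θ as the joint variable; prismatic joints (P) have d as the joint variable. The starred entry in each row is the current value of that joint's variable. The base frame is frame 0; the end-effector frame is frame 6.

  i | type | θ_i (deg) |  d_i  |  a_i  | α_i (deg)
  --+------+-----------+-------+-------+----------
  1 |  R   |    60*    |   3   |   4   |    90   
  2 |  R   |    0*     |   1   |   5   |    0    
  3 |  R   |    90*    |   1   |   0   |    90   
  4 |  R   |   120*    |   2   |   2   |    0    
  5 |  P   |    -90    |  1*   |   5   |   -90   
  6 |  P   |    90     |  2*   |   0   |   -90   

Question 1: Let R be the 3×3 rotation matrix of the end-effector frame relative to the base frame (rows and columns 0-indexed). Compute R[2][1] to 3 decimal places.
End-effector y-axis (col 1 of R) = (-0.7500,0.4330,0.5000)
R[2][1] = 0.5000

0.500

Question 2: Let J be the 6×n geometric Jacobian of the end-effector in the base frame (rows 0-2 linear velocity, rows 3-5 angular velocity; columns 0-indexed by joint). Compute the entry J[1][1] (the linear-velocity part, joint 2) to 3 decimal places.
axis z_1 = (0.8660,-0.5000,0.0000); lever o_n−o_1 = (10.8971,2.9462,2.3301)
cross product → J_v[:, 1] = (-1.1651,-2.0179,8.0000)
J_ω[:, 1] = z_1
entry J[1][1] = -2.0179

-2.018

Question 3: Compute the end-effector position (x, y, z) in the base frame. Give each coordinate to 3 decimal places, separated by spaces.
after link 1: o_1 = (2.0000, 3.4641, 3.0000)
after link 2: o_2 = (5.3660, 7.2942, 3.0000)
after link 3: o_3 = (6.2321, 6.7942, 3.0000)
after link 4: o_4 = (8.7321, 7.6603, 2.0000)
after link 5: o_5 = (11.3971, 7.2763, 6.3301)
after link 6: o_6 = (12.8971, 6.4103, 5.3301)

12.897 6.410 5.330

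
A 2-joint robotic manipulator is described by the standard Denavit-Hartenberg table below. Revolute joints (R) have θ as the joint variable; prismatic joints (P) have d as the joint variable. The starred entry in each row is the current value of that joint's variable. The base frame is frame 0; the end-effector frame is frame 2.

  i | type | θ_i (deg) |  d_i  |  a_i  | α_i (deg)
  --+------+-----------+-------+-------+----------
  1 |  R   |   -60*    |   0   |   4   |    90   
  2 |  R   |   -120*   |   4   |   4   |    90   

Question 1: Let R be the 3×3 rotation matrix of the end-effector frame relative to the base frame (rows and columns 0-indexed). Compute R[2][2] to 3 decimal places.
End-effector z-axis (col 2 of R) = (-0.4330,0.7500,0.5000)
R[2][2] = 0.5000

0.500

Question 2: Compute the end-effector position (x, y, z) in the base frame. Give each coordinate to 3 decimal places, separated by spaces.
-2.464 -3.732 -3.464

after link 1: o_1 = (2.0000, -3.4641, 0.0000)
after link 2: o_2 = (-2.4641, -3.7321, -3.4641)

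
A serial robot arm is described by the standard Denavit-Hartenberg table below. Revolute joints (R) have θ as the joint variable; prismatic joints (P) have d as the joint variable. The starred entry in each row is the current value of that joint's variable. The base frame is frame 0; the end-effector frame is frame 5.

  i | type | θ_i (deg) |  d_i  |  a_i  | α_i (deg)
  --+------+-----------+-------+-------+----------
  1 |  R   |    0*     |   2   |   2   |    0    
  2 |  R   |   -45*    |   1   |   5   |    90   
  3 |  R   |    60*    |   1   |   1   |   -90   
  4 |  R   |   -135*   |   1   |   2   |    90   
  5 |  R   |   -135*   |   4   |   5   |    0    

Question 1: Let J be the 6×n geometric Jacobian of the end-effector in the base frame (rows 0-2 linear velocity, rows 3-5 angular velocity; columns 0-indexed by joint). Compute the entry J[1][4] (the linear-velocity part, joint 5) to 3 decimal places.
axis z_4 = (0.2500,0.7500,-0.6124); lever o_n−o_4 = (5.8167,1.7188,-2.0522)
cross product → J_v[:, 4] = (-0.4866,-3.0489,-3.9328)
J_ω[:, 4] = z_4
entry J[1][4] = -3.0489

-3.049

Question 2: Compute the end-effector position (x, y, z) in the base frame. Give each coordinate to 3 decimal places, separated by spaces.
after link 1: o_1 = (2.0000, 0.0000, 2.0000)
after link 2: o_2 = (5.5355, -3.5355, 3.0000)
after link 3: o_3 = (5.1820, -4.5962, 3.8660)
after link 4: o_4 = (3.0696, -4.4838, 3.1413)
after link 5: o_5 = (8.8863, -2.7650, 1.0891)

8.886 -2.765 1.089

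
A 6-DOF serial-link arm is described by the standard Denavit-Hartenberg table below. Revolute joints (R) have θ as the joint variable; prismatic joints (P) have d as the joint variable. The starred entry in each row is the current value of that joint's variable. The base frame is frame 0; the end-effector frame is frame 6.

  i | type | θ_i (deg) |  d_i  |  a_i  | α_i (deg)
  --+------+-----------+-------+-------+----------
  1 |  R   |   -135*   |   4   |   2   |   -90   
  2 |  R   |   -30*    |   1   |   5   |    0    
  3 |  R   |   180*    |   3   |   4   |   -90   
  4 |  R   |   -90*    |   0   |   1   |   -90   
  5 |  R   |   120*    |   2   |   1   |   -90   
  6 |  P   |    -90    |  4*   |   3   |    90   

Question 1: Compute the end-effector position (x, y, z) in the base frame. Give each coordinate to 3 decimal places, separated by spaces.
2.169 0.704 2.982

after link 1: o_1 = (-1.4142, -1.4142, 4.0000)
after link 2: o_2 = (-3.7690, -5.1832, 6.5000)
after link 3: o_3 = (0.8018, -4.8550, 4.5000)
after link 4: o_4 = (1.5089, -5.5621, 4.5000)
after link 5: o_5 = (2.0740, -4.2900, 2.7500)
after link 6: o_6 = (2.1687, 0.7037, 2.9821)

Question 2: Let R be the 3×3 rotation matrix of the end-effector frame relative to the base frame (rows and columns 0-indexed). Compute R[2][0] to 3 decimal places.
-0.500

End-effector x-axis (col 0 of R) = (0.6124,0.6124,-0.5000)
R[2][0] = -0.5000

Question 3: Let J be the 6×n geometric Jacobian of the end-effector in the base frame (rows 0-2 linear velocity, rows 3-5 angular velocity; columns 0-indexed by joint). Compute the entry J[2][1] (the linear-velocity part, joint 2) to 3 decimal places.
4.031

axis z_1 = (0.7071,-0.7071,0.0000); lever o_n−o_1 = (3.5829,2.1179,-1.0179)
cross product → J_v[:, 1] = (0.7198,0.7198,4.0311)
J_ω[:, 1] = z_1
entry J[2][1] = 4.0311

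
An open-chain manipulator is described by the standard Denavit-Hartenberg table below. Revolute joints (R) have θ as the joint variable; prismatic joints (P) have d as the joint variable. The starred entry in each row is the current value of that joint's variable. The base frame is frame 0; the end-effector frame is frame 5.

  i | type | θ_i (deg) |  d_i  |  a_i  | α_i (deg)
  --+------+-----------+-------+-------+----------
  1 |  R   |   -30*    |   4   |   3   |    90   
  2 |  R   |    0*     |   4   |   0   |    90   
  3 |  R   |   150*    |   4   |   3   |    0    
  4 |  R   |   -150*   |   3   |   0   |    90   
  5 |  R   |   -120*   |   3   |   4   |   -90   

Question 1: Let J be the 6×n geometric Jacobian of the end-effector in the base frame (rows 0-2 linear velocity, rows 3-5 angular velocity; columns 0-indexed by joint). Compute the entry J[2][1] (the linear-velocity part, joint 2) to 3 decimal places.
axis z_1 = (-0.5000,-0.8660,0.0000); lever o_n−o_1 = (-5.2321,0.1340,-3.5359)
cross product → J_v[:, 1] = (3.0622,-1.7679,-4.5981)
J_ω[:, 1] = z_1
entry J[2][1] = -4.5981

-4.598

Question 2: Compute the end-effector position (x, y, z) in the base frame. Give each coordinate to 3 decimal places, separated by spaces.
after link 1: o_1 = (2.5981, -1.5000, 4.0000)
after link 2: o_2 = (0.5981, -4.9641, 4.0000)
after link 3: o_3 = (-2.4019, -4.9641, 0.0000)
after link 4: o_4 = (-2.4019, -4.9641, -3.0000)
after link 5: o_5 = (-2.6340, -1.3660, 0.4641)

-2.634 -1.366 0.464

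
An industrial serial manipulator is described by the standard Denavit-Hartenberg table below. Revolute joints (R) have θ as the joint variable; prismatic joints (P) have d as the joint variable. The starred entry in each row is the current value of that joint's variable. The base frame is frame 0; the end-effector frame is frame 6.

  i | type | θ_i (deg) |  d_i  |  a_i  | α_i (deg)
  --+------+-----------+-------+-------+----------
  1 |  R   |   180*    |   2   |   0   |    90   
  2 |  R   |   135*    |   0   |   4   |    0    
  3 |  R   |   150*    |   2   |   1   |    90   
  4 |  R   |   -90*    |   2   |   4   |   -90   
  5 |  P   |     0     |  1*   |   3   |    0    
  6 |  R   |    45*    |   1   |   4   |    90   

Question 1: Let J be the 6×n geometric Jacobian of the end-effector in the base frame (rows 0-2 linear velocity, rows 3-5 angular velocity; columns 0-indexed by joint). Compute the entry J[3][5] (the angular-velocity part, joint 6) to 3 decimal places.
axis z_5 = (-0.2588,0.0000,-0.9659); lever o_n−o_5 = (-2.9909,-2.8284,-0.2339)
cross product → J_v[:, 5] = (-2.7321,2.8284,0.7321)
J_ω[:, 5] = z_5
entry J[3][5] = -0.2588

-0.259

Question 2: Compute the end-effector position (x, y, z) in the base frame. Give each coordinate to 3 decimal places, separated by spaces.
after link 1: o_1 = (0.0000, 0.0000, 2.0000)
after link 2: o_2 = (2.8284, -0.0000, 4.8284)
after link 3: o_3 = (2.5696, 2.0000, 3.8625)
after link 4: o_4 = (4.5015, -2.0000, 3.3449)
after link 5: o_5 = (4.2426, -5.0000, 2.3789)
after link 6: o_6 = (1.2518, -7.8284, 2.1451)

1.252 -7.828 2.145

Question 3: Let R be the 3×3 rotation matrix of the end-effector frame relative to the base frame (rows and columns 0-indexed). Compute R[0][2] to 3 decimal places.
End-effector z-axis (col 2 of R) = (0.6830,-0.7071,-0.1830)
R[0][2] = 0.6830

0.683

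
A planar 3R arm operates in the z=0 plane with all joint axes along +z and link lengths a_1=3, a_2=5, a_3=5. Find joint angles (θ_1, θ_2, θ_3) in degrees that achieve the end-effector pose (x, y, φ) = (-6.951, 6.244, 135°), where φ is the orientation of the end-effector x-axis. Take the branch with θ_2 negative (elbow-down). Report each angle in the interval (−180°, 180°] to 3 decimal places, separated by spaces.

-135.004 -119.997 30.001

wrist centre = target − a_3·(cos φ, sin φ) = (-3.4155, 2.7085)
cos θ_2 = (19.0012−3²−5²)/(2·3·5) = -0.5000; θ_2 = -119.9974° (elbow-down)
β = atan2(2.7085,-3.4155) = 141.5856°; ψ = atan2(-4.3302,0.5002) = -83.4108°
θ_1 = β − ψ = 224.9964°
θ_3 = φ − θ_1 − θ_2 = 30.0010° (wrapped to (-180°,180°])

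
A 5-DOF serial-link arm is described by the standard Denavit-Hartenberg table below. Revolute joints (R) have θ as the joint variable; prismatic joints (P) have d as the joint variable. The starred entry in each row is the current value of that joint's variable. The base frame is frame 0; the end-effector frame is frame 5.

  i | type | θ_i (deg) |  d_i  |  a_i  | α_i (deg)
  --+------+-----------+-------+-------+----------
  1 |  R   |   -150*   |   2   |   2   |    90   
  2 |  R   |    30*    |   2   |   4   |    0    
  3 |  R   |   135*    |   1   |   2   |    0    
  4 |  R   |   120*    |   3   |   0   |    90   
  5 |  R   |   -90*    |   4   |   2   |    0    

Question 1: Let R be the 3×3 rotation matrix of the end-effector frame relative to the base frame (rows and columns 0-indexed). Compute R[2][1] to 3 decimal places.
-0.966

End-effector y-axis (col 1 of R) = (-0.2241,-0.1294,-0.9659)
R[2][1] = -0.9659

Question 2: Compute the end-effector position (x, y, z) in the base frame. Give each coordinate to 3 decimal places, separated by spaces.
-1.713 3.630 3.482

after link 1: o_1 = (-1.7321, -1.0000, 2.0000)
after link 2: o_2 = (-5.7321, -1.0000, 4.0000)
after link 3: o_3 = (-4.5590, 0.8320, 4.5176)
after link 4: o_4 = (-6.0590, 3.4300, 4.5176)
after link 5: o_5 = (-1.7130, 3.6298, 3.4824)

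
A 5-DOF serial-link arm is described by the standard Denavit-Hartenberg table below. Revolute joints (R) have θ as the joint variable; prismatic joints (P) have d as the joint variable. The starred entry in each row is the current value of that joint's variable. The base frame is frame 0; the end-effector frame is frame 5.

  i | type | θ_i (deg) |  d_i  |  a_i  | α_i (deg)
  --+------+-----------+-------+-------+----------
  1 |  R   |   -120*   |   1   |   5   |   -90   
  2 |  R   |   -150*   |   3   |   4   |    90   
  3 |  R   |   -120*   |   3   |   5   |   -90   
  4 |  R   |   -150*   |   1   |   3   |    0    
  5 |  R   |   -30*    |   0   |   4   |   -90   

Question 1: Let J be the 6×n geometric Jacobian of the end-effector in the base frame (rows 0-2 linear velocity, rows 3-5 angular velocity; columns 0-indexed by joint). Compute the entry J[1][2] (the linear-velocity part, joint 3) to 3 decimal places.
axis z_2 = (0.2500,0.4330,-0.8660); lever o_n−o_2 = (2.6115,2.7554,-3.0646)
cross product → J_v[:, 2] = (1.0592,-1.4955,-0.4420)
J_ω[:, 2] = z_2
entry J[1][2] = -1.4955

-1.496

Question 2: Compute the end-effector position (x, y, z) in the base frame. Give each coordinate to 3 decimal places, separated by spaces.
after link 1: o_1 = (-2.5000, -4.3301, 1.0000)
after link 2: o_2 = (1.8301, -2.8301, 3.0000)
after link 3: o_3 = (-2.2524, -1.2410, -0.8481)
after link 4: o_4 = (0.5756, 0.1573, -1.0646)
after link 5: o_5 = (4.4417, -0.0748, -0.0646)

4.442 -0.075 -0.065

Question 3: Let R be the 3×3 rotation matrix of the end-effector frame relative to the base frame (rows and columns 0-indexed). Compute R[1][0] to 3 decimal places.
End-effector x-axis (col 0 of R) = (0.9665,-0.0580,0.2500)
R[1][0] = -0.0580

-0.058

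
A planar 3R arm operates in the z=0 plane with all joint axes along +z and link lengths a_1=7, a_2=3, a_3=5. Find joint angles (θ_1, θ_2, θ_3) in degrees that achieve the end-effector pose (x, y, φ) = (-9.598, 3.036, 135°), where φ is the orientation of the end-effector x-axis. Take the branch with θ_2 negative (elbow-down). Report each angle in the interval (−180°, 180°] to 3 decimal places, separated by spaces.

wrist centre = target − a_3·(cos φ, sin φ) = (-6.0625, -0.4995)
cos θ_2 = (37.0030−7²−3²)/(2·7·3) = -0.4999; θ_2 = -119.9952° (elbow-down)
β = atan2(-0.4995,-6.0625) = -175.2896°; ψ = atan2(-2.5982,5.5002) = -25.2852°
θ_1 = β − ψ = -150.0044°
θ_3 = φ − θ_1 − θ_2 = 44.9996° (wrapped to (-180°,180°])

-150.004 -119.995 45.000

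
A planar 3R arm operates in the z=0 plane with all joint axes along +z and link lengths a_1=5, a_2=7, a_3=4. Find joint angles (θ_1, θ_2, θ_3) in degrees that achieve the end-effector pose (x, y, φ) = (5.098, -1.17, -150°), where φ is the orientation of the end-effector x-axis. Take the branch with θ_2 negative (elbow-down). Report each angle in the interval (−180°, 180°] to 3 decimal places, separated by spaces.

wrist centre = target − a_3·(cos φ, sin φ) = (8.5621, 0.8300)
cos θ_2 = (73.9985−5²−7²)/(2·5·7) = -0.0000; θ_2 = -90.0012° (elbow-down)
β = atan2(0.8300,8.5621) = 5.5369°; ψ = atan2(-7.0000,4.9998) = -54.4631°
θ_1 = β − ψ = 60.0000°
θ_3 = φ − θ_1 − θ_2 = -119.9988° (wrapped to (-180°,180°])

60.000 -90.001 -119.999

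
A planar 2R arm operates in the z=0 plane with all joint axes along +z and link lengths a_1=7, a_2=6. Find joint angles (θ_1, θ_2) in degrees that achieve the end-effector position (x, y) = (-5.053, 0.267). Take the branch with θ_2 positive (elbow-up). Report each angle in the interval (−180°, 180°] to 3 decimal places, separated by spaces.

119.996 134.999

cos θ_2 = (25.6041−7²−6²)/(2·7·6) = -0.7071; θ_2 = 134.9990° (elbow-up)
β = atan2(0.2670,-5.0530) = 176.9753°; ψ = atan2(4.2427,2.7574) = 56.9793°
θ_1 = β − ψ = 119.9960°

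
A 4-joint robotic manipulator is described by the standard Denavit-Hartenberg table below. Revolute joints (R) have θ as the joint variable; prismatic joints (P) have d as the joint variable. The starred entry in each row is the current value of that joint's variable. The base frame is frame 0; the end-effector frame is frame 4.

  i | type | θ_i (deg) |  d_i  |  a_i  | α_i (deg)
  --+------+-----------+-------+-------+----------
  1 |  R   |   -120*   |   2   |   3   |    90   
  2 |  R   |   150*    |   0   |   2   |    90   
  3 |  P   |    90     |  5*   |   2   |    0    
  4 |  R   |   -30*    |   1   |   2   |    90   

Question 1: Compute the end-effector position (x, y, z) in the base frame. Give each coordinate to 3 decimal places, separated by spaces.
-4.933 -1.080 8.696

after link 1: o_1 = (-1.5000, -2.5981, 2.0000)
after link 2: o_2 = (-0.6340, -1.0981, 3.0000)
after link 3: o_3 = (-3.6160, -2.2631, 7.3301)
after link 4: o_4 = (-4.9330, -1.0801, 8.6962)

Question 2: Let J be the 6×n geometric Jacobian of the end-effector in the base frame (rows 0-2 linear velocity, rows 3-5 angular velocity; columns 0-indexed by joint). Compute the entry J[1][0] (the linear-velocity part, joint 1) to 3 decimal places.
axis z_0 = ẑ; lever o_n−o_0 = (-4.9330,-1.0801,8.6962)
cross product → J_v[:, 0] = (1.0801,-4.9330,0.0000)
J_ω[:, 0] = z_0
entry J[1][0] = -4.9330

-4.933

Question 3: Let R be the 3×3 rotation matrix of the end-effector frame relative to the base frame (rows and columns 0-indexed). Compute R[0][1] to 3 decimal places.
-0.250

End-effector y-axis (col 1 of R) = (-0.2500,-0.4330,0.8660)
R[0][1] = -0.2500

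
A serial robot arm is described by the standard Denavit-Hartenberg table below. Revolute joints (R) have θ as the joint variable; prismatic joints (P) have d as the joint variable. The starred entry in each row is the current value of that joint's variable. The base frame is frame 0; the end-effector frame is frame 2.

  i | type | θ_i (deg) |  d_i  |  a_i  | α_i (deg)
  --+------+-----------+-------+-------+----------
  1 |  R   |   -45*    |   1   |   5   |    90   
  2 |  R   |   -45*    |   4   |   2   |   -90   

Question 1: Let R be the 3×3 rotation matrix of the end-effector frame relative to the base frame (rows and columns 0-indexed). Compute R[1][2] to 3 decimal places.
End-effector z-axis (col 2 of R) = (0.5000,-0.5000,0.7071)
R[1][2] = -0.5000

-0.500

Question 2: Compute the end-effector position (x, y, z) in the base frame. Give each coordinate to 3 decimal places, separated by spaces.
1.707 -7.364 -0.414

after link 1: o_1 = (3.5355, -3.5355, 1.0000)
after link 2: o_2 = (1.7071, -7.3640, -0.4142)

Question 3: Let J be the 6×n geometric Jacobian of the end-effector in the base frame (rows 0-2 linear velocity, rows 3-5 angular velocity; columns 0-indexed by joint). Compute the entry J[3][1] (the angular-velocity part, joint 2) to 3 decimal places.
-0.707

axis z_1 = (-0.7071,-0.7071,0.0000); lever o_n−o_1 = (-1.8284,-3.8284,-1.4142)
cross product → J_v[:, 1] = (1.0000,-1.0000,1.4142)
J_ω[:, 1] = z_1
entry J[3][1] = -0.7071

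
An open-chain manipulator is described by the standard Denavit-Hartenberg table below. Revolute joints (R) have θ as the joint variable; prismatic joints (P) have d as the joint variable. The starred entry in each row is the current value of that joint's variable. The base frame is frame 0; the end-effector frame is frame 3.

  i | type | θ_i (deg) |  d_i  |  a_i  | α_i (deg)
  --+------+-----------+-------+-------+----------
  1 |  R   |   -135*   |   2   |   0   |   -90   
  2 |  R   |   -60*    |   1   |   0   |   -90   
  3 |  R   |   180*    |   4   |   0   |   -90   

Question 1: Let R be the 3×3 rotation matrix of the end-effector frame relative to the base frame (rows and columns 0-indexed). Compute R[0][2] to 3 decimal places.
0.707

End-effector z-axis (col 2 of R) = (0.7071,-0.7071,-0.0000)
R[0][2] = 0.7071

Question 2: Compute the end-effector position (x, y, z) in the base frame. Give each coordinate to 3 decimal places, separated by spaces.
-1.742 -3.157 -0.000

after link 1: o_1 = (0.0000, 0.0000, 2.0000)
after link 2: o_2 = (0.7071, -0.7071, 2.0000)
after link 3: o_3 = (-1.7424, -3.1566, -0.0000)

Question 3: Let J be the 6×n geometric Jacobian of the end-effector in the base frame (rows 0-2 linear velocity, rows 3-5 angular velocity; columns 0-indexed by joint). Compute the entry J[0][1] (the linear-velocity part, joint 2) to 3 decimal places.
1.414

axis z_1 = (0.7071,-0.7071,0.0000); lever o_n−o_1 = (-1.7424,-3.1566,-2.0000)
cross product → J_v[:, 1] = (1.4142,1.4142,-3.4641)
J_ω[:, 1] = z_1
entry J[0][1] = 1.4142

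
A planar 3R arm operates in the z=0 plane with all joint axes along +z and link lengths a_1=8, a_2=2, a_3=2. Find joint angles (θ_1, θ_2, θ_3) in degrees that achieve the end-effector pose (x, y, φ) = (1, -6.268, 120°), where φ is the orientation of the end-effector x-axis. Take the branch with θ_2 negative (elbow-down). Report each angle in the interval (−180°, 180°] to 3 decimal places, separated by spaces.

-61.928 -89.999 -88.074

wrist centre = target − a_3·(cos φ, sin φ) = (2.0000, -8.0001)
cos θ_2 = (68.0008−8²−2²)/(2·8·2) = 0.0000; θ_2 = -89.9985° (elbow-down)
β = atan2(-8.0001,2.0000) = -75.9638°; ψ = atan2(-2.0000,8.0001) = -14.0362°
θ_1 = β − ψ = -61.9277°
θ_3 = φ − θ_1 − θ_2 = -88.0738° (wrapped to (-180°,180°])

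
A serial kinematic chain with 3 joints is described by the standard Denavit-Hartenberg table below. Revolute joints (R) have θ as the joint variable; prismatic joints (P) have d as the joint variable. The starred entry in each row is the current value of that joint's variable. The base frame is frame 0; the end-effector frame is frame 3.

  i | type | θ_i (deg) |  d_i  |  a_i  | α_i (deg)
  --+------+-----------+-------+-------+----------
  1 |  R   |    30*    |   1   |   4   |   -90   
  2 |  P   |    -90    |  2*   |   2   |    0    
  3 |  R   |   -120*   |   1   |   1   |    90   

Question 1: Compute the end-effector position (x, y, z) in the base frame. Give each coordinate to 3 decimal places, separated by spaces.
after link 1: o_1 = (3.4641, 2.0000, 1.0000)
after link 2: o_2 = (2.4641, 3.7321, 3.0000)
after link 3: o_3 = (1.2141, 4.1651, 2.5000)

1.214 4.165 2.500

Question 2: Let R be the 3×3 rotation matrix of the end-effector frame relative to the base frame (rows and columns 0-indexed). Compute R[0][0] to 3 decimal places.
End-effector x-axis (col 0 of R) = (-0.7500,-0.4330,-0.5000)
R[0][0] = -0.7500

-0.750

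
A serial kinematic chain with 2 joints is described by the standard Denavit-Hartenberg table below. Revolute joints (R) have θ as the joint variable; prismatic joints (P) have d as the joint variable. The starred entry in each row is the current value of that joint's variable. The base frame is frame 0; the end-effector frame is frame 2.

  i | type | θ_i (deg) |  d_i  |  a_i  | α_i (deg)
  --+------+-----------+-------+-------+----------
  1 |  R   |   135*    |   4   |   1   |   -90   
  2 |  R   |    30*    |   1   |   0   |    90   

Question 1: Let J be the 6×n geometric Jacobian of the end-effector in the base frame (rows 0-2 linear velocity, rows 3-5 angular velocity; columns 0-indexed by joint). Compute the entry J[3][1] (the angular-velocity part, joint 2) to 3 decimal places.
-0.707

axis z_1 = (-0.7071,-0.7071,0.0000); lever o_n−o_1 = (-0.7071,-0.7071,0.0000)
cross product → J_v[:, 1] = (0.0000,-0.0000,0.0000)
J_ω[:, 1] = z_1
entry J[3][1] = -0.7071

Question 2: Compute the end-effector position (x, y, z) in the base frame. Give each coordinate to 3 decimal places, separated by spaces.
after link 1: o_1 = (-0.7071, 0.7071, 4.0000)
after link 2: o_2 = (-1.4142, 0.0000, 4.0000)

-1.414 0.000 4.000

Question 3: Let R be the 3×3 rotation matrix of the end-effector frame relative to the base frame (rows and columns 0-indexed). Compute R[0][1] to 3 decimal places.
-0.707

End-effector y-axis (col 1 of R) = (-0.7071,-0.7071,0.0000)
R[0][1] = -0.7071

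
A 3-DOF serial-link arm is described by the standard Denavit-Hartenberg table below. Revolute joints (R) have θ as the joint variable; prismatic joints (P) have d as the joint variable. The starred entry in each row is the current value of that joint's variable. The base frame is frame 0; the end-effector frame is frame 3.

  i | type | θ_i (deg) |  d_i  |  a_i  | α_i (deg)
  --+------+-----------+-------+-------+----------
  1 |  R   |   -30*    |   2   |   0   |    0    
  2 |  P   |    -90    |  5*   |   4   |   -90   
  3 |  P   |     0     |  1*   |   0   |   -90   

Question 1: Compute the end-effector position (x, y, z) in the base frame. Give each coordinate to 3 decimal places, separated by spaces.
after link 1: o_1 = (0.0000, 0.0000, 2.0000)
after link 2: o_2 = (-2.0000, -3.4641, 7.0000)
after link 3: o_3 = (-1.1340, -3.9641, 7.0000)

-1.134 -3.964 7.000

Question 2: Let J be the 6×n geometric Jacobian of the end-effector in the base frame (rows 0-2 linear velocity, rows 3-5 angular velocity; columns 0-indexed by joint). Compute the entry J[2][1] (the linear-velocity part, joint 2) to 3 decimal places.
1.000

prismatic axis z_1 = (0.0000,0.0000,1.0000)
J_v[:, 1] = z_1; J_ω[:, 1] = (0,0,0)
entry J[2][1] = 1.0000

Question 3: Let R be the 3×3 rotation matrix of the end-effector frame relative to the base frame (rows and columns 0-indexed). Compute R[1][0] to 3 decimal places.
-0.866

End-effector x-axis (col 0 of R) = (-0.5000,-0.8660,0.0000)
R[1][0] = -0.8660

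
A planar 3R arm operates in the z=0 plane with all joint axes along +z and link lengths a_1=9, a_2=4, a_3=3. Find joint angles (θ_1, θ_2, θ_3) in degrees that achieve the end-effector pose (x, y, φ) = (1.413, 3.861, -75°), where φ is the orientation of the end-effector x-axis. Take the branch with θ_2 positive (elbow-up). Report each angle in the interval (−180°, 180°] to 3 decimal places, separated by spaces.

59.998 135.002 89.999

wrist centre = target − a_3·(cos φ, sin φ) = (0.6365, 6.7588)
cos θ_2 = (46.0863−9²−4²)/(2·9·4) = -0.7071; θ_2 = 135.0023° (elbow-up)
β = atan2(6.7588,0.6365) = 84.6197°; ψ = atan2(2.8283,6.1715) = 24.6215°
θ_1 = β − ψ = 59.9983°
θ_3 = φ − θ_1 − θ_2 = 89.9994° (wrapped to (-180°,180°])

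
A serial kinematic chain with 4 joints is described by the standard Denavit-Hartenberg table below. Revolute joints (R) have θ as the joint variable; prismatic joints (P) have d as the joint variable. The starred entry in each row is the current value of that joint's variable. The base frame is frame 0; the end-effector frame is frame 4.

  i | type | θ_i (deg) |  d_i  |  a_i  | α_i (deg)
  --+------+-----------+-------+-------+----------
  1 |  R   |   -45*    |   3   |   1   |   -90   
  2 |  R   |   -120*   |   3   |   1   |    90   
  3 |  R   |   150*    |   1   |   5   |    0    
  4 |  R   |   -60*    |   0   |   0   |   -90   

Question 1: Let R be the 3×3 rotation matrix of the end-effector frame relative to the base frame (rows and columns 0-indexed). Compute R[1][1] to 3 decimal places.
End-effector y-axis (col 1 of R) = (0.6124,-0.6124,0.5000)
R[1][1] = -0.6124

-0.612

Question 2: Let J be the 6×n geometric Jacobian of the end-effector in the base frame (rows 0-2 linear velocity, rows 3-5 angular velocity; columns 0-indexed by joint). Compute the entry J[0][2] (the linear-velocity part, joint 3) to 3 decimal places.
-2.178

axis z_2 = (-0.6124,0.6124,-0.5000); lever o_n−o_2 = (2.6863,0.8492,-4.2500)
cross product → J_v[:, 2] = (-2.1780,-3.9457,-2.1651)
J_ω[:, 2] = z_2
entry J[0][2] = -2.1780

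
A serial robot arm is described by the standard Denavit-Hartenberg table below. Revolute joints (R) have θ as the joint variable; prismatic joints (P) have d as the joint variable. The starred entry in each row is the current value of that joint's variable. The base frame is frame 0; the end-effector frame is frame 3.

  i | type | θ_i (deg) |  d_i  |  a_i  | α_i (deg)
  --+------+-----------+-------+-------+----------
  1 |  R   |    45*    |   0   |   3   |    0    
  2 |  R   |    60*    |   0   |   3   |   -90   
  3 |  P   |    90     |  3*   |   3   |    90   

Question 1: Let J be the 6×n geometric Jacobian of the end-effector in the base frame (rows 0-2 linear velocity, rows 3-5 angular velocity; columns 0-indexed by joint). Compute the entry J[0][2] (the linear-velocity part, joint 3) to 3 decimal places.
-0.966

prismatic axis z_2 = (-0.9659,-0.2588,0.0000)
J_v[:, 2] = z_2; J_ω[:, 2] = (0,0,0)
entry J[0][2] = -0.9659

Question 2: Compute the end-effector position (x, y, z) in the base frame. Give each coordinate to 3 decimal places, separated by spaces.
-1.553 4.243 -3.000

after link 1: o_1 = (2.1213, 2.1213, 0.0000)
after link 2: o_2 = (1.3449, 5.0191, 0.0000)
after link 3: o_3 = (-1.5529, 4.2426, -3.0000)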